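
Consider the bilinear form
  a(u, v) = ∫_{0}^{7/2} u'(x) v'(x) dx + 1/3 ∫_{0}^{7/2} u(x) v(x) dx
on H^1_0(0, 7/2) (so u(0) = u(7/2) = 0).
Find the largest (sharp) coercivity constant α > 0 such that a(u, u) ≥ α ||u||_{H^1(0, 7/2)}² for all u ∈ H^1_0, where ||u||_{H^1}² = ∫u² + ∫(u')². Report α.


α = (49 + 12*π^2)/(3*(4*π^2 + 49))

Coercivity of a(·,·) on H^1_0(0, 7/2) means a(u, u) ≥ α ||u||_{H^1}² for every u ∈ H^1_0.
The interval has length L = 7/2, and Poincaré/coercivity depend only on L. Here a(u, u) = ∫(u')² + (1/3)·∫u².
Here 0 < c = 1/3 < 1. The condition a(u,u) ≥ α||u||_{H^1}² reads (1−α)∫(u')² ≥ (α−c)∫u². Any admissible α is ≤ 1 (rapidly oscillating u have ∫u²/∫(u')² → 0), and α = 1 would force 0 ≥ (1−c)∫u², impossible since c < 1; so 1−α > 0. By the sharp Poincaré inequality on H^1_0 of an interval of length L, ∫(u')² ≥ (π/L)²∫u² with equality for the first sine mode sin(π(x−x₀)/L) (x₀ the left endpoint), so the inequality holds for all u iff (1−α)(π/L)² ≥ α − c, i.e. α ≤ ((π/L)² + c)/((π/L)² + 1) = (1 + c(L/π)²)/(1 + (L/π)²). With (π/L)² = 4*π^2/49 and c = 1/3, the largest admissible constant is α = ((π/L)² + c)/((π/L)² + 1).
Simplifying, α = (49 + 12*π^2)/(3*(4*π^2 + 49)).


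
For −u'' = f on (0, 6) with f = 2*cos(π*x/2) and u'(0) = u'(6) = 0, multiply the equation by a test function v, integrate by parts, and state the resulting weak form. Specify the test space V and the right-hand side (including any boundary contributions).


V = H^1(0, 6) (no boundary constraint on v; u is determined up to an additive constant); weak form: ∫_0^6 u'v' dx = ∫_0^6 (2*cos(π*x/2)) v dx for all v ∈ V.

Multiply both sides by a test function v and integrate from 0 to 6:
  ∫_0^6 −u''(x) v(x) dx = ∫_0^6 f(x) v(x) dx.
Integrate the LHS by parts once:
  ∫_0^6 −u'' v dx = −[u'(x) v(x)]_0^6 + ∫_0^6 u'(x) v'(x) dx.
Thus ∫_0^6 u'(x) v'(x) dx = ∫_0^6 f(x) v(x) dx + [u'(x) v(x)]_0^6.
Choose V so that boundary terms are either known or forced to vanish.
u has homogeneous Neumann: u'(0) = u'(6) = 0. So [u' v]_0^6 = 0·v(6) − 0·v(0) = 0 for any v; take V = H^1(0, 6).
Weak formulation: find u (satisfying any essential BC) such that ∫_0^6 u'(x) v'(x) dx = ∫_0^6 f v dx for all v ∈ V (homogeneous Neumann, so boundary terms vanish).
Substituting f(x) = 2*cos(π*x/2), the right-hand side is ∫_0^6 (2*cos(π*x/2)) v dx.
Compatibility check (pure Neumann): taking v ≡ 1 ∈ V gives 0 = ∫_0^6 f dx + (0) − (0), i.e. ∫_0^6 f dx must equal u'(0) − u'(6) = 0. Indeed ∫_0^6 (2*cos(π*x/2)) dx = 0, so the data are compatible. The solution is then unique only up to an additive constant (fix it e.g. by requiring ∫_0^6 u dx = 0).


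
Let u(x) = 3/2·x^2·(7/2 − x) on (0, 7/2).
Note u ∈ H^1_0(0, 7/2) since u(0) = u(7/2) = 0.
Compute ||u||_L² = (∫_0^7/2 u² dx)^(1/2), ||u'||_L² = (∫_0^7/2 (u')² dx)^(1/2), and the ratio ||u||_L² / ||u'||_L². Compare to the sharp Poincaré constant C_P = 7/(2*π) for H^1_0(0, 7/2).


||u||_L² / ||u'||_L² = sqrt(14)/4 < C_P = 7/(2*π).

u(x) = 3/2·x^2·(7/2 − x), so u'(x) = 3*x*(7 - 3*x)/2.
u(x) = 3/2·x^2·(7/2 − x) vanishes at x = 0 and x = 7/2, so u ∈ H^1_0(0, 7/2). Differentiate via the product rule and integrate the resulting polynomials term by term.
  ∫_0^7/2 u² dx = ∫_0^7/2 (9*x^6/4 - 63*x^5/4 + 441*x^4/16) dx. Term by term:
    ∫_0^7/2 9*x^6/4 dx = 1058841/512;  ∫_0^7/2 -63*x^5/4 dx = -2470629/512;  ∫_0^7/2 441*x^4/16 dx = 7411887/2560.
  Sum: 1058841/512 − 2470629/512 + 7411887/2560 = 352947/2560.
  ∫_0^7/2 (u')² dx = ∫_0^7/2 (81*x^4/4 - 189*x^3/2 + 441*x^2/4) dx. Term by term:
    ∫_0^7/2 81*x^4/4 dx = 1361367/640;  ∫_0^7/2 -189*x^3/2 dx = -453789/128;  ∫_0^7/2 441*x^2/4 dx = 50421/32.
  Sum: 1361367/640 − 453789/128 + 50421/32 = 50421/320.
∫_0^7/2 u² dx = 352947/2560, so ||u||_L² = 343*sqrt(30)/160.
∫_0^7/2 (u')² dx = 50421/320, so ||u'||_L² = 49*sqrt(105)/40.
Ratio ||u||_L² / ||u'||_L² = sqrt(14)/4.
Sharp Poincaré constant on H^1_0(0, 7/2) is C_P = L/π = 7/(2*π), achieved by sin(2*π/7·x).
A polynomial bump cannot attain the sharp Poincaré constant (only the first sine eigenfunction does), so the ratio is strictly less than C_P, consistent with ||u||_L² ≤ C_P ||u'||_L².


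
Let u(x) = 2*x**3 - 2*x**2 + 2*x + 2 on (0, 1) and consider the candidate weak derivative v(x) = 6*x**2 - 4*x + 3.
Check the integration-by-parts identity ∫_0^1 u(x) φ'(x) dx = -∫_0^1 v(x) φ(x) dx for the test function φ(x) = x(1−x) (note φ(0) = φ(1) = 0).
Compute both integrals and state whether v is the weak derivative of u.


LHS = -3/10, RHS = -7/15. No, v is not the weak derivative of u.

u(x) = 2*x**3 - 2*x**2 + 2*x + 2, classical derivative u'(x) = 6*x**2 - 4*x + 2.
φ(x) = x(1−x), so φ'(x) = 1 - 2*x.
Note φ(0) = φ(1) = 0, so the boundary term u·φ vanishes.
LHS = ∫_0^1 u(x) φ'(x) dx = ∫_0^1 (-4*x^4 + 6*x^3 - 6*x^2 - 2*x + 2) dx. Term by term:
  ∫_0^1 -4*x^4 dx = -4/5;  ∫_0^1 6*x^3 dx = 3/2;  ∫_0^1 -6*x^2 dx = -2;
  ∫_0^1 -2*x dx = -1;  ∫_0^1 2 dx = 2.
Sum: -4/5 + 3/2 − 2 − 1 + 2 = -3/10.
So LHS = -3/10.
∫_0^1 v(x) φ(x) dx = ∫_0^1 (-6*x^4 + 10*x^3 - 7*x^2 + 3*x) dx. Term by term:
  ∫_0^1 -6*x^4 dx = -6/5;  ∫_0^1 10*x^3 dx = 5/2;  ∫_0^1 -7*x^2 dx = -7/3;
  ∫_0^1 3*x dx = 3/2.
Sum: -6/5 + 5/2 − 7/3 + 3/2 = 7/15.
So RHS = -∫_0^1 v(x) φ(x) dx = -7/15.
LHS − RHS = 1/6 ≠ 0, so the identity fails.
(For a valid weak derivative the identity must hold for EVERY test function, in particular this one. The failure shows v is NOT the weak derivative of u.)
Correct weak derivative would be u'(x) = 6*x**2 - 4*x + 2.


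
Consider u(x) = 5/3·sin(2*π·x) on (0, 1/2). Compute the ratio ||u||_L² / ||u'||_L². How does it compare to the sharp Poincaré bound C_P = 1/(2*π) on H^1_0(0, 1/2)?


||u||_L² / ||u'||_L² = 1/(2*π) = C_P.

u(x) = 5/3·sin(2*π·x), so u'(x) = 10*π*cos(2*π*x)/3.
Writing u(x) = A·sin(kπx/L) with A = 5/3 and k = 1, use ∫_0^L sin²(kπx/L) dx = L/2 and ∫_0^L cos²(kπx/L) dx = L/2.
u² = 25/9·sin²(2*π·x) and (u')² = 100*π^2/9·cos²(2*π·x), and each of sin², cos² integrates to L/2 = 1/4 over (0, 1/2).
∫_0^1/2 u² dx = 25/36, so ||u||_L² = 5/6.
∫_0^1/2 (u')² dx = 25*π^2/9, so ||u'||_L² = 5*π/3.
Ratio ||u||_L² / ||u'||_L² = 1/(2*π).
Sharp Poincaré constant on H^1_0(0, 1/2) is C_P = L/π = 1/(2*π), achieved by sin(2*π·x).
This is the k = 1 eigenfunction (up to amplitude), so the ratio equals the sharp Poincaré constant exactly.


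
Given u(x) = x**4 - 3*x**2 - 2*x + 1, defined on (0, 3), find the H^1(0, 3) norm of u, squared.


||u||_{H^1}^2 = 117498/35

The H^1 norm (squared) on an interval (0, L) is
  ||u||_{H^1}^2 = ∫_0^L u(x)^2 dx + ∫_0^L u'(x)^2 dx.
Compute u'(x) = 4*x**3 - 6*x - 2.
Then u(x)^2 = x**8 - 6*x**6 - 4*x**5 + 11*x**4 + 12*x**3 - 2*x**2 - 4*x + 1 and u'(x)^2 = 16*x**6 - 48*x**4 - 16*x**3 + 36*x**2 + 24*x + 4.
Integrate each monomial from 0 to 3 using ∫_0^3 c·x^n dx = c·3^(n+1)/(n+1):
  ∫_0^3 u(x)^2 dx = ∫_0^3 (x^8 - 6*x^6 - 4*x^5 + 11*x^4 + 12*x^3 - 2*x^2 - 4*x + 1) dx. Term by term:
    ∫_0^3 x^8 dx = 2187;  ∫_0^3 -6*x^6 dx = -13122/7;  ∫_0^3 -4*x^5 dx = -486;
    ∫_0^3 11*x^4 dx = 2673/5;  ∫_0^3 12*x^3 dx = 243;  ∫_0^3 -2*x^2 dx = -18;
    ∫_0^3 -4*x dx = -18;  ∫_0^3 1 dx = 3.
  Sum: 2187 − 13122/7 − 486 + 2673/5 + 243 − 18 − 18 + 3 = 19986/35.
  ∫_0^3 u'(x)^2 dx = ∫_0^3 (16*x^6 - 48*x^4 - 16*x^3 + 36*x^2 + 24*x + 4) dx. Term by term:
    ∫_0^3 16*x^6 dx = 34992/7;  ∫_0^3 -48*x^4 dx = -11664/5;  ∫_0^3 -16*x^3 dx = -324;
    ∫_0^3 36*x^2 dx = 324;  ∫_0^3 24*x dx = 108;  ∫_0^3 4 dx = 12.
  Sum: 34992/7 − 11664/5 − 324 + 324 + 108 + 12 = 97512/35.
Adding: ||u||_{H^1}^2 = 19986/35 + 97512/35 = 117498/35.


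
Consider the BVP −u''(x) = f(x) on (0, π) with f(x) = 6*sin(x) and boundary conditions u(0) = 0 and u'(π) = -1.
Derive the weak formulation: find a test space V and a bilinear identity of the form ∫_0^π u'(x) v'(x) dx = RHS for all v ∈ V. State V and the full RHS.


V = {v ∈ H^1(0, π) : v(0) = 0} (test functions vanish at x = 0 where u is specified); weak form: ∫_0^π u'v' dx = ∫_0^π (6*sin(x)) v dx − v(π) for all v ∈ V.

Multiply both sides by a test function v and integrate from 0 to π:
  ∫_0^π −u''(x) v(x) dx = ∫_0^π f(x) v(x) dx.
Integrate the LHS by parts once:
  ∫_0^π −u'' v dx = −[u'(x) v(x)]_0^π + ∫_0^π u'(x) v'(x) dx.
Thus ∫_0^π u'(x) v'(x) dx = ∫_0^π f(x) v(x) dx + [u'(x) v(x)]_0^π.
Choose V so that boundary terms are either known or forced to vanish.
Mixed BC: u(0) = 0 (Dirichlet) and u'(π) = -1 (Neumann). Define V = {v ∈ H^1(0, π) : v(0) = 0}. Then [u' v]_0^π = u'(π)·v(π) − u'(0)·0 = − v(π).
Weak formulation: find u (satisfying any essential BC) such that ∫_0^π u'(x) v'(x) dx = ∫_0^π f v dx − v(π) for all v ∈ V (Dirichlet at 0 absorbed into V; Neumann datum at x = π contributes the boundary term).
Substituting f(x) = 6*sin(x), the right-hand side is ∫_0^π (6*sin(x)) v dx − v(π).


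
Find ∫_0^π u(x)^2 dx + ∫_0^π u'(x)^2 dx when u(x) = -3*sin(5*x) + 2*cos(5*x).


||u||_{H^1(0,π)}^2 = 169*π

u'(x) = -10*sin(5*x) - 15*cos(5*x).
Expand u² and (u')² and integrate term by term on (0, π), using: for integers n ≥ 1, ∫_0^π sin²(nx) dx = ∫_0^π cos²(nx) dx = π/2; for n ≠ n', ∫_0^π sin(nx)sin(n'x) dx = ∫_0^π cos(nx)cos(n'x) dx = 0; and by product-to-sum, ∫_0^π sin(nx)cos(n'x) dx = ½∫_0^π [sin((n+n')x) + sin((n−n')x)] dx, which is 0 when n+n' is even and 2n/(n²−n'²) when n+n' is odd (it need not vanish on (0, π)).
  u² squared terms: (-3)²·∫sin(5x)² dx = 9·π/2 = 9*π/2;  (2)²·∫cos(5x)² dx = 4·π/2 = 2*π.
  u² cross terms: 2·(-3)·(2)·∫sin(5x)·cos(5x) dx = -12·(0) = 0.
  So ∫_0^π u² dx = 9*π/2 + 2*π + 0 = 13*π/2.
  (u')² squared terms: (-15)²·∫cos(5x)² dx = 225·π/2 = 225*π/2;  (-10)²·∫sin(5x)² dx = 100·π/2 = 50*π.
  (u')² cross terms: 2·(-15)·(-10)·∫cos(5x)·sin(5x) dx = 300·(0) = 0.
  So ∫_0^π (u')² dx = 225*π/2 + 50*π + 0 = 325*π/2.
||u||_{H^1}^2 = (13*π/2) + (325*π/2) = 169*π.


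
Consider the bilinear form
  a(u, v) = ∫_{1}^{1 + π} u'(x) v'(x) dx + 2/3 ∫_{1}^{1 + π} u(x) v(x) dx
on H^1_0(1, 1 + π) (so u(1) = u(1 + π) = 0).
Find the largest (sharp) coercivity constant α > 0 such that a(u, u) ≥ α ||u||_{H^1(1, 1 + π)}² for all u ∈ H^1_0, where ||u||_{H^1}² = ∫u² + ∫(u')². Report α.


α = 5/6

Coercivity of a(·,·) on H^1_0(1, 1 + π) means a(u, u) ≥ α ||u||_{H^1}² for every u ∈ H^1_0.
The interval has length L = π, and Poincaré/coercivity depend only on L. Here a(u, u) = ∫(u')² + (2/3)·∫u².
Here 0 < c = 2/3 < 1. The condition a(u,u) ≥ α||u||_{H^1}² reads (1−α)∫(u')² ≥ (α−c)∫u². Any admissible α is ≤ 1 (rapidly oscillating u have ∫u²/∫(u')² → 0), and α = 1 would force 0 ≥ (1−c)∫u², impossible since c < 1; so 1−α > 0. By the sharp Poincaré inequality on H^1_0 of an interval of length L, ∫(u')² ≥ (π/L)²∫u² with equality for the first sine mode sin(π(x−x₀)/L) (x₀ the left endpoint), so the inequality holds for all u iff (1−α)(π/L)² ≥ α − c, i.e. α ≤ ((π/L)² + c)/((π/L)² + 1) = (1 + c(L/π)²)/(1 + (L/π)²). With (π/L)² = 1 and c = 2/3, the largest admissible constant is α = ((π/L)² + c)/((π/L)² + 1).
Simplifying, α = 5/6.


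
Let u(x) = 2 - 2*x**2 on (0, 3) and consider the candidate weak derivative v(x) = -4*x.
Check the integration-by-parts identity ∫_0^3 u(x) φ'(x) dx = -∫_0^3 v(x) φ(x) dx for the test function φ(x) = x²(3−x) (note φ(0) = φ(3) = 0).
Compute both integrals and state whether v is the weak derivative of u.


LHS = 243/5, RHS = 243/5. Yes, v = u' weakly.

u(x) = 2 - 2*x**2, classical derivative u'(x) = -4*x.
φ(x) = x²(3−x), so φ'(x) = 3*x*(2 - x).
Note φ(0) = φ(3) = 0, so the boundary term u·φ vanishes.
LHS = ∫_0^3 u(x) φ'(x) dx = ∫_0^3 (6*x^4 - 12*x^3 - 6*x^2 + 12*x) dx. Term by term:
  ∫_0^3 6*x^4 dx = 1458/5;  ∫_0^3 -12*x^3 dx = -243;  ∫_0^3 -6*x^2 dx = -54;
  ∫_0^3 12*x dx = 54.
Sum: 1458/5 − 243 − 54 + 54 = 243/5.
So LHS = 243/5.
∫_0^3 v(x) φ(x) dx = ∫_0^3 (4*x^4 - 12*x^3) dx. Term by term:
  ∫_0^3 4*x^4 dx = 972/5;  ∫_0^3 -12*x^3 dx = -243.
Sum: 972/5 − 243 = -243/5.
So RHS = -∫_0^3 v(x) φ(x) dx = 243/5.
LHS = RHS, so the identity holds for this test φ.
Moreover u is smooth here and v(x) = u'(x) = -4*x pointwise, so the identity holds for every test function. Hence v is the weak derivative of u.


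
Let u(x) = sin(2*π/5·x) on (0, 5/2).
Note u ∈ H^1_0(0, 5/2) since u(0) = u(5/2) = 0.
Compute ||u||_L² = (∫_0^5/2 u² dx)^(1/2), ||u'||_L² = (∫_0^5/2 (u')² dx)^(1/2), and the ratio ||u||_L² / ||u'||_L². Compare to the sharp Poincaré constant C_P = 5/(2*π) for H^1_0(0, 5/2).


||u||_L² / ||u'||_L² = 5/(2*π) = C_P.

u(x) = sin(2*π/5·x), so u'(x) = 2*π*cos(2*π*x/5)/5.
Writing u(x) = A·sin(kπx/L) with A = 1 and k = 1, use ∫_0^L sin²(kπx/L) dx = L/2 and ∫_0^L cos²(kπx/L) dx = L/2.
u² = 1·sin²(2*π/5·x) and (u')² = 4*π^2/25·cos²(2*π/5·x), and each of sin², cos² integrates to L/2 = 5/4 over (0, 5/2).
∫_0^5/2 u² dx = 5/4, so ||u||_L² = sqrt(5)/2.
∫_0^5/2 (u')² dx = π^2/5, so ||u'||_L² = sqrt(5)*π/5.
Ratio ||u||_L² / ||u'||_L² = 5/(2*π).
Sharp Poincaré constant on H^1_0(0, 5/2) is C_P = L/π = 5/(2*π), achieved by sin(2*π/5·x).
This is the k = 1 eigenfunction (up to amplitude), so the ratio equals the sharp Poincaré constant exactly.


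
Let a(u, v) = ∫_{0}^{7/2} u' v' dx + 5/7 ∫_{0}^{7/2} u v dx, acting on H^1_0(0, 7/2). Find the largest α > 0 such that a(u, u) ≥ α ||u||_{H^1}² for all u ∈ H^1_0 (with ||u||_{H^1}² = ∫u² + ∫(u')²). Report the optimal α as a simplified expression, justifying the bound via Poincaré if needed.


α = (35 + 4*π^2)/(4*π^2 + 49)

Coercivity of a(·,·) on H^1_0(0, 7/2) means a(u, u) ≥ α ||u||_{H^1}² for every u ∈ H^1_0.
The interval has length L = 7/2, and Poincaré/coercivity depend only on L. Here a(u, u) = ∫(u')² + (5/7)·∫u².
Here 0 < c = 5/7 < 1. The condition a(u,u) ≥ α||u||_{H^1}² reads (1−α)∫(u')² ≥ (α−c)∫u². Any admissible α is ≤ 1 (rapidly oscillating u have ∫u²/∫(u')² → 0), and α = 1 would force 0 ≥ (1−c)∫u², impossible since c < 1; so 1−α > 0. By the sharp Poincaré inequality on H^1_0 of an interval of length L, ∫(u')² ≥ (π/L)²∫u² with equality for the first sine mode sin(π(x−x₀)/L) (x₀ the left endpoint), so the inequality holds for all u iff (1−α)(π/L)² ≥ α − c, i.e. α ≤ ((π/L)² + c)/((π/L)² + 1) = (1 + c(L/π)²)/(1 + (L/π)²). With (π/L)² = 4*π^2/49 and c = 5/7, the largest admissible constant is α = ((π/L)² + c)/((π/L)² + 1).
Simplifying, α = (35 + 4*π^2)/(4*π^2 + 49).


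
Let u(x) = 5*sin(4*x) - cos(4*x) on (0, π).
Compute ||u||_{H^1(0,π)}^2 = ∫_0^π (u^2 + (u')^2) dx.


||u||_{H^1(0,π)}^2 = 221*π

u'(x) = 4*sin(4*x) + 20*cos(4*x).
Expand u² and (u')² and integrate term by term on (0, π), using: for integers n ≥ 1, ∫_0^π sin²(nx) dx = ∫_0^π cos²(nx) dx = π/2; for n ≠ n', ∫_0^π sin(nx)sin(n'x) dx = ∫_0^π cos(nx)cos(n'x) dx = 0; and by product-to-sum, ∫_0^π sin(nx)cos(n'x) dx = ½∫_0^π [sin((n+n')x) + sin((n−n')x)] dx, which is 0 when n+n' is even and 2n/(n²−n'²) when n+n' is odd (it need not vanish on (0, π)).
  u² squared terms: (-1)²·∫cos(4x)² dx = 1·π/2 = π/2;  (5)²·∫sin(4x)² dx = 25·π/2 = 25*π/2.
  u² cross terms: 2·(-1)·(5)·∫cos(4x)·sin(4x) dx = -10·(0) = 0.
  So ∫_0^π u² dx = π/2 + 25*π/2 + 0 = 13*π.
  (u')² squared terms: (4)²·∫sin(4x)² dx = 16·π/2 = 8*π;  (20)²·∫cos(4x)² dx = 400·π/2 = 200*π.
  (u')² cross terms: 2·(4)·(20)·∫sin(4x)·cos(4x) dx = 160·(0) = 0.
  So ∫_0^π (u')² dx = 8*π + 200*π + 0 = 208*π.
||u||_{H^1}^2 = (13*π) + (208*π) = 221*π.


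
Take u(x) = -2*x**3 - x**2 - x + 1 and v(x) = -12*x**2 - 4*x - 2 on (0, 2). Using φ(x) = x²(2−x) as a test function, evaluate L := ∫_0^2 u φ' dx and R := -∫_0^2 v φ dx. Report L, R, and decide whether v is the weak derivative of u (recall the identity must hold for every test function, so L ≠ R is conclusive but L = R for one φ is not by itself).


LHS = 52/3, RHS = 104/3. No, v is not the weak derivative of u.

u(x) = -2*x**3 - x**2 - x + 1, classical derivative u'(x) = -6*x**2 - 2*x - 1.
φ(x) = x²(2−x), so φ'(x) = x*(4 - 3*x).
Note φ(0) = φ(2) = 0, so the boundary term u·φ vanishes.
LHS = ∫_0^2 u(x) φ'(x) dx = ∫_0^2 (6*x^5 - 5*x^4 - x^3 - 7*x^2 + 4*x) dx. Term by term:
  ∫_0^2 6*x^5 dx = 64;  ∫_0^2 -5*x^4 dx = -32;  ∫_0^2 -x^3 dx = -4;
  ∫_0^2 -7*x^2 dx = -56/3;  ∫_0^2 4*x dx = 8.
Sum: 64 − 32 − 4 − 56/3 + 8 = 52/3.
So LHS = 52/3.
∫_0^2 v(x) φ(x) dx = ∫_0^2 (12*x^5 - 20*x^4 - 6*x^3 - 4*x^2) dx. Term by term:
  ∫_0^2 12*x^5 dx = 128;  ∫_0^2 -20*x^4 dx = -128;  ∫_0^2 -6*x^3 dx = -24;
  ∫_0^2 -4*x^2 dx = -32/3.
Sum: 128 − 128 − 24 − 32/3 = -104/3.
So RHS = -∫_0^2 v(x) φ(x) dx = 104/3.
LHS − RHS = -52/3 ≠ 0, so the identity fails.
(For a valid weak derivative the identity must hold for EVERY test function, in particular this one. The failure shows v is NOT the weak derivative of u.)
Correct weak derivative would be u'(x) = -6*x**2 - 2*x - 1.


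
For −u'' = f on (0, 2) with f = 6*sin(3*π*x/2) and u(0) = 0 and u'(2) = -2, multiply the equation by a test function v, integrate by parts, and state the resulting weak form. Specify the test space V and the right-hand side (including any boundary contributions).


V = {v ∈ H^1(0, 2) : v(0) = 0} (test functions vanish at x = 0 where u is specified); weak form: ∫_0^2 u'v' dx = ∫_0^2 (6*sin(3*π*x/2)) v dx − 2·v(2) for all v ∈ V.

Multiply both sides by a test function v and integrate from 0 to 2:
  ∫_0^2 −u''(x) v(x) dx = ∫_0^2 f(x) v(x) dx.
Integrate the LHS by parts once:
  ∫_0^2 −u'' v dx = −[u'(x) v(x)]_0^2 + ∫_0^2 u'(x) v'(x) dx.
Thus ∫_0^2 u'(x) v'(x) dx = ∫_0^2 f(x) v(x) dx + [u'(x) v(x)]_0^2.
Choose V so that boundary terms are either known or forced to vanish.
Mixed BC: u(0) = 0 (Dirichlet) and u'(2) = -2 (Neumann). Define V = {v ∈ H^1(0, 2) : v(0) = 0}. Then [u' v]_0^2 = u'(2)·v(2) − u'(0)·0 = − 2·v(2).
Weak formulation: find u (satisfying any essential BC) such that ∫_0^2 u'(x) v'(x) dx = ∫_0^2 f v dx − 2·v(2) for all v ∈ V (Dirichlet at 0 absorbed into V; Neumann datum at x = 2 contributes the boundary term).
Substituting f(x) = 6*sin(3*π*x/2), the right-hand side is ∫_0^2 (6*sin(3*π*x/2)) v dx − 2·v(2).


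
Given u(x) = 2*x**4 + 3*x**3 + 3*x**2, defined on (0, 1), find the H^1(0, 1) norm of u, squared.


||u||_{H^1}^2 = 73891/630

The H^1 norm (squared) on an interval (0, L) is
  ||u||_{H^1}^2 = ∫_0^L u(x)^2 dx + ∫_0^L u'(x)^2 dx.
Compute u'(x) = 8*x**3 + 9*x**2 + 6*x.
Then u(x)^2 = 4*x**8 + 12*x**7 + 21*x**6 + 18*x**5 + 9*x**4 and u'(x)^2 = 64*x**6 + 144*x**5 + 177*x**4 + 108*x**3 + 36*x**2.
Integrate each monomial from 0 to 1 using ∫_0^1 c·x^n dx = c·1^(n+1)/(n+1):
  ∫_0^1 u(x)^2 dx = ∫_0^1 (4*x^8 + 12*x^7 + 21*x^6 + 18*x^5 + 9*x^4) dx. Term by term:
    ∫_0^1 4*x^8 dx = 4/9;  ∫_0^1 12*x^7 dx = 3/2;  ∫_0^1 21*x^6 dx = 3;
    ∫_0^1 18*x^5 dx = 3;  ∫_0^1 9*x^4 dx = 9/5.
  Sum: 4/9 + 3/2 + 3 + 3 + 9/5 = 877/90.
  ∫_0^1 u'(x)^2 dx = ∫_0^1 (64*x^6 + 144*x^5 + 177*x^4 + 108*x^3 + 36*x^2) dx. Term by term:
    ∫_0^1 64*x^6 dx = 64/7;  ∫_0^1 144*x^5 dx = 24;  ∫_0^1 177*x^4 dx = 177/5;
    ∫_0^1 108*x^3 dx = 27;  ∫_0^1 36*x^2 dx = 12.
  Sum: 64/7 + 24 + 177/5 + 27 + 12 = 3764/35.
Adding: ||u||_{H^1}^2 = 877/90 + 3764/35 = 73891/630.


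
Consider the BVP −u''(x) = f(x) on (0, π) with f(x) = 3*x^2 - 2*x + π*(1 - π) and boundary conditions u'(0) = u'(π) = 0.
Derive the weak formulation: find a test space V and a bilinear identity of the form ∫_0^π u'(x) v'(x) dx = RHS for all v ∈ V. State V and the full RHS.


V = H^1(0, π) (no boundary constraint on v; u is determined up to an additive constant); weak form: ∫_0^π u'v' dx = ∫_0^π (3*x^2 - 2*x + π*(1 - π)) v dx for all v ∈ V.

Multiply both sides by a test function v and integrate from 0 to π:
  ∫_0^π −u''(x) v(x) dx = ∫_0^π f(x) v(x) dx.
Integrate the LHS by parts once:
  ∫_0^π −u'' v dx = −[u'(x) v(x)]_0^π + ∫_0^π u'(x) v'(x) dx.
Thus ∫_0^π u'(x) v'(x) dx = ∫_0^π f(x) v(x) dx + [u'(x) v(x)]_0^π.
Choose V so that boundary terms are either known or forced to vanish.
u has homogeneous Neumann: u'(0) = u'(π) = 0. So [u' v]_0^π = 0·v(π) − 0·v(0) = 0 for any v; take V = H^1(0, π).
Weak formulation: find u (satisfying any essential BC) such that ∫_0^π u'(x) v'(x) dx = ∫_0^π f v dx for all v ∈ V (homogeneous Neumann, so boundary terms vanish).
Substituting f(x) = 3*x^2 - 2*x + π*(1 - π), the right-hand side is ∫_0^π (3*x^2 - 2*x + π*(1 - π)) v dx.
Compatibility check (pure Neumann): taking v ≡ 1 ∈ V gives 0 = ∫_0^π f dx + (0) − (0), i.e. ∫_0^π f dx must equal u'(0) − u'(π) = 0. Indeed ∫_0^π (3*x^2 - 2*x + π*(1 - π)) dx = 0, so the data are compatible. The solution is then unique only up to an additive constant (fix it e.g. by requiring ∫_0^π u dx = 0).


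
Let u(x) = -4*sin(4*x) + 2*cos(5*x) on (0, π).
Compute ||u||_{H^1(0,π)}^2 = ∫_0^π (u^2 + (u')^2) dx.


||u||_{H^1(0,π)}^2 = 3328/9 + 188*π

u'(x) = -10*sin(5*x) - 16*cos(4*x).
Expand u² and (u')² and integrate term by term on (0, π), using: for integers n ≥ 1, ∫_0^π sin²(nx) dx = ∫_0^π cos²(nx) dx = π/2; for n ≠ n', ∫_0^π sin(nx)sin(n'x) dx = ∫_0^π cos(nx)cos(n'x) dx = 0; and by product-to-sum, ∫_0^π sin(nx)cos(n'x) dx = ½∫_0^π [sin((n+n')x) + sin((n−n')x)] dx, which is 0 when n+n' is even and 2n/(n²−n'²) when n+n' is odd (it need not vanish on (0, π)).
  u² squared terms: (-4)²·∫sin(4x)² dx = 16·π/2 = 8*π;  (2)²·∫cos(5x)² dx = 4·π/2 = 2*π.
  u² cross terms: 2·(-4)·(2)·∫sin(4x)·cos(5x) dx = -16·(-8/9) = 128/9.
  So ∫_0^π u² dx = 8*π + 2*π + 128/9 = 128/9 + 10*π.
  (u')² squared terms: (-16)²·∫cos(4x)² dx = 256·π/2 = 128*π;  (-10)²·∫sin(5x)² dx = 100·π/2 = 50*π.
  (u')² cross terms: 2·(-16)·(-10)·∫cos(4x)·sin(5x) dx = 320·(10/9) = 3200/9.
  So ∫_0^π (u')² dx = 128*π + 50*π + 3200/9 = 3200/9 + 178*π.
||u||_{H^1}^2 = (128/9 + 10*π) + (3200/9 + 178*π) = 3328/9 + 188*π.


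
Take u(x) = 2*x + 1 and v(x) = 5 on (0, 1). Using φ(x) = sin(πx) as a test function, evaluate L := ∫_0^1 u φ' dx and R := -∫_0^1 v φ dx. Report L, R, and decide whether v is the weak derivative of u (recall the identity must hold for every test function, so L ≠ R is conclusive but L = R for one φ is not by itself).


LHS = -4/π, RHS = -10/π. No, v is not the weak derivative of u.

u(x) = 2*x + 1, classical derivative u'(x) = 2.
φ(x) = sin(πx), so φ'(x) = π*cos(π*x).
Note φ(0) = φ(1) = 0, so the boundary term u·φ vanishes.
LHS = ∫_0^1 u(x) φ'(x) dx = ∫_0^1 (2*π*x*cos(π*x) + π*cos(π*x)) dx. Term by term:
  ∫_0^1 π*cos(π*x) dx = 0;  ∫_0^1 2*π*x*cos(π*x) dx = -4/π.
Sum: 0 − 4/π = -4/π.
So LHS = -4/π.
∫_0^1 v(x) φ(x) dx = ∫_0^1 (5*sin(π*x)) dx. Term by term:
  ∫_0^1 5*sin(π*x) dx = 10/π.
So RHS = -∫_0^1 v(x) φ(x) dx = -10/π.
LHS − RHS = 6/π ≠ 0, so the identity fails.
(For a valid weak derivative the identity must hold for EVERY test function, in particular this one. The failure shows v is NOT the weak derivative of u.)
Correct weak derivative would be u'(x) = 2.


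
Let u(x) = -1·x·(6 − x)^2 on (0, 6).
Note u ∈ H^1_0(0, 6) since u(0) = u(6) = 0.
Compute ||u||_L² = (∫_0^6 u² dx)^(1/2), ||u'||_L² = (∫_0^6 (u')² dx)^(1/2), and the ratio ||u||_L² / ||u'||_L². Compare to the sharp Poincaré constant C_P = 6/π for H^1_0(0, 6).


||u||_L² / ||u'||_L² = 3*sqrt(14)/7 < C_P = 6/π.

u(x) = -1·x·(6 − x)^2, so u'(x) = 3*(2 - x)*(x - 6).
u(x) = -1·x·(6 − x)^2 vanishes at x = 0 and x = 6, so u ∈ H^1_0(0, 6). Differentiate via the product rule and integrate the resulting polynomials term by term.
  ∫_0^6 u² dx = ∫_0^6 (x^6 - 24*x^5 + 216*x^4 - 864*x^3 + 1296*x^2) dx. Term by term:
    ∫_0^6 x^6 dx = 279936/7;  ∫_0^6 -24*x^5 dx = -186624;  ∫_0^6 216*x^4 dx = 1679616/5;
    ∫_0^6 -864*x^3 dx = -279936;  ∫_0^6 1296*x^2 dx = 93312.
  Sum: 279936/7 − 186624 + 1679616/5 − 279936 + 93312 = 93312/35.
  ∫_0^6 (u')² dx = ∫_0^6 (9*x^4 - 144*x^3 + 792*x^2 - 1728*x + 1296) dx. Term by term:
    ∫_0^6 9*x^4 dx = 69984/5;  ∫_0^6 -144*x^3 dx = -46656;  ∫_0^6 792*x^2 dx = 57024;
    ∫_0^6 -1728*x dx = -31104;  ∫_0^6 1296 dx = 7776.
  Sum: 69984/5 − 46656 + 57024 − 31104 + 7776 = 5184/5.
∫_0^6 u² dx = 93312/35, so ||u||_L² = 216*sqrt(70)/35.
∫_0^6 (u')² dx = 5184/5, so ||u'||_L² = 72*sqrt(5)/5.
Ratio ||u||_L² / ||u'||_L² = 3*sqrt(14)/7.
Sharp Poincaré constant on H^1_0(0, 6) is C_P = L/π = 6/π, achieved by sin(π/6·x).
A polynomial bump cannot attain the sharp Poincaré constant (only the first sine eigenfunction does), so the ratio is strictly less than C_P, consistent with ||u||_L² ≤ C_P ||u'||_L².


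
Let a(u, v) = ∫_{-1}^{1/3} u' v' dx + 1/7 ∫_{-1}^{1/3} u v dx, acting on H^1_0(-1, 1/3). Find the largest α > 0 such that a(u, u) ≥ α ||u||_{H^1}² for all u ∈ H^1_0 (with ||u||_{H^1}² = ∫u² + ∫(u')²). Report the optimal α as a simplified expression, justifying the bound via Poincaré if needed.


α = (16 + 63*π^2)/(7*(16 + 9*π^2))

Coercivity of a(·,·) on H^1_0(-1, 1/3) means a(u, u) ≥ α ||u||_{H^1}² for every u ∈ H^1_0.
The interval has length L = 4/3, and Poincaré/coercivity depend only on L. Here a(u, u) = ∫(u')² + (1/7)·∫u².
Here 0 < c = 1/7 < 1. The condition a(u,u) ≥ α||u||_{H^1}² reads (1−α)∫(u')² ≥ (α−c)∫u². Any admissible α is ≤ 1 (rapidly oscillating u have ∫u²/∫(u')² → 0), and α = 1 would force 0 ≥ (1−c)∫u², impossible since c < 1; so 1−α > 0. By the sharp Poincaré inequality on H^1_0 of an interval of length L, ∫(u')² ≥ (π/L)²∫u² with equality for the first sine mode sin(π(x−x₀)/L) (x₀ the left endpoint), so the inequality holds for all u iff (1−α)(π/L)² ≥ α − c, i.e. α ≤ ((π/L)² + c)/((π/L)² + 1) = (1 + c(L/π)²)/(1 + (L/π)²). With (π/L)² = 9*π^2/16 and c = 1/7, the largest admissible constant is α = ((π/L)² + c)/((π/L)² + 1).
Simplifying, α = (16 + 63*π^2)/(7*(16 + 9*π^2)).


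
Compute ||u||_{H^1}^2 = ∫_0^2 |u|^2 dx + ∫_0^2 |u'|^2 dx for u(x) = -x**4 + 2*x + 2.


||u||_{H^1}^2 = 81856/315

The H^1 norm (squared) on an interval (0, L) is
  ||u||_{H^1}^2 = ∫_0^L u(x)^2 dx + ∫_0^L u'(x)^2 dx.
Compute u'(x) = 2 - 4*x**3.
Then u(x)^2 = x**8 - 4*x**5 - 4*x**4 + 4*x**2 + 8*x + 4 and u'(x)^2 = 16*x**6 - 16*x**3 + 4.
Integrate each monomial from 0 to 2 using ∫_0^2 c·x^n dx = c·2^(n+1)/(n+1):
  ∫_0^2 u(x)^2 dx = ∫_0^2 (x^8 - 4*x^5 - 4*x^4 + 4*x^2 + 8*x + 4) dx. Term by term:
    ∫_0^2 x^8 dx = 512/9;  ∫_0^2 -4*x^5 dx = -128/3;  ∫_0^2 -4*x^4 dx = -128/5;
    ∫_0^2 4*x^2 dx = 32/3;  ∫_0^2 8*x dx = 16;  ∫_0^2 4 dx = 8.
  Sum: 512/9 − 128/3 − 128/5 + 32/3 + 16 + 8 = 1048/45.
  ∫_0^2 u'(x)^2 dx = ∫_0^2 (16*x^6 - 16*x^3 + 4) dx. Term by term:
    ∫_0^2 16*x^6 dx = 2048/7;  ∫_0^2 -16*x^3 dx = -64;  ∫_0^2 4 dx = 8.
  Sum: 2048/7 − 64 + 8 = 1656/7.
Adding: ||u||_{H^1}^2 = 1048/45 + 1656/7 = 81856/315.


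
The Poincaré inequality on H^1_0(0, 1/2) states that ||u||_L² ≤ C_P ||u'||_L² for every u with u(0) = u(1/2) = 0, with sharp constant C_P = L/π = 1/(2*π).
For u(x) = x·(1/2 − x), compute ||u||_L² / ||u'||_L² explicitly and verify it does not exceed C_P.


||u||_L² / ||u'||_L² = sqrt(10)/20 < C_P = 1/(2*π).

u(x) = x·(1/2 − x), so u'(x) = 1/2 - 2*x.
u(x) = x·(1/2 − x) vanishes at x = 0 and x = 1/2, so u ∈ H^1_0(0, 1/2). Differentiate via the product rule and integrate the resulting polynomials term by term.
  ∫_0^1/2 u² dx = ∫_0^1/2 (x^4 - x^3 + x^2/4) dx. Term by term:
    ∫_0^1/2 x^4 dx = 1/160;  ∫_0^1/2 -x^3 dx = -1/64;  ∫_0^1/2 x^2/4 dx = 1/96.
  Sum: 1/160 − 1/64 + 1/96 = 1/960.
  ∫_0^1/2 (u')² dx = ∫_0^1/2 (4*x^2 - 2*x + 1/4) dx. Term by term:
    ∫_0^1/2 4*x^2 dx = 1/6;  ∫_0^1/2 -2*x dx = -1/4;  ∫_0^1/2 1/4 dx = 1/8.
  Sum: 1/6 − 1/4 + 1/8 = 1/24.
∫_0^1/2 u² dx = 1/960, so ||u||_L² = sqrt(15)/120.
∫_0^1/2 (u')² dx = 1/24, so ||u'||_L² = sqrt(6)/12.
Ratio ||u||_L² / ||u'||_L² = sqrt(10)/20.
Sharp Poincaré constant on H^1_0(0, 1/2) is C_P = L/π = 1/(2*π), achieved by sin(2*π·x).
A polynomial bump cannot attain the sharp Poincaré constant (only the first sine eigenfunction does), so the ratio is strictly less than C_P, consistent with ||u||_L² ≤ C_P ||u'||_L².


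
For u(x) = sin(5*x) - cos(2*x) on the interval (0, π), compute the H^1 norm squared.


||u||_{H^1(0,π)}^2 = -100/21 + 31*π/2

u'(x) = 2*sin(2*x) + 5*cos(5*x).
Expand u² and (u')² and integrate term by term on (0, π), using: for integers n ≥ 1, ∫_0^π sin²(nx) dx = ∫_0^π cos²(nx) dx = π/2; for n ≠ n', ∫_0^π sin(nx)sin(n'x) dx = ∫_0^π cos(nx)cos(n'x) dx = 0; and by product-to-sum, ∫_0^π sin(nx)cos(n'x) dx = ½∫_0^π [sin((n+n')x) + sin((n−n')x)] dx, which is 0 when n+n' is even and 2n/(n²−n'²) when n+n' is odd (it need not vanish on (0, π)).
  u² squared terms: (-1)²·∫cos(2x)² dx = 1·π/2 = π/2;  (1)²·∫sin(5x)² dx = 1·π/2 = π/2.
  u² cross terms: 2·(-1)·(1)·∫cos(2x)·sin(5x) dx = -2·(10/21) = -20/21.
  So ∫_0^π u² dx = π/2 + π/2 − 20/21 = -20/21 + π.
  (u')² squared terms: (2)²·∫sin(2x)² dx = 4·π/2 = 2*π;  (5)²·∫cos(5x)² dx = 25·π/2 = 25*π/2.
  (u')² cross terms: 2·(2)·(5)·∫sin(2x)·cos(5x) dx = 20·(-4/21) = -80/21.
  So ∫_0^π (u')² dx = 2*π + 25*π/2 − 80/21 = -80/21 + 29*π/2.
||u||_{H^1}^2 = (-20/21 + π) + (-80/21 + 29*π/2) = -100/21 + 31*π/2.


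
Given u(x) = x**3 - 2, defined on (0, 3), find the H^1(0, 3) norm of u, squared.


||u||_{H^1}^2 = 23829/35

The H^1 norm (squared) on an interval (0, L) is
  ||u||_{H^1}^2 = ∫_0^L u(x)^2 dx + ∫_0^L u'(x)^2 dx.
Compute u'(x) = 3*x**2.
Then u(x)^2 = x**6 - 4*x**3 + 4 and u'(x)^2 = 9*x**4.
Integrate each monomial from 0 to 3 using ∫_0^3 c·x^n dx = c·3^(n+1)/(n+1):
  ∫_0^3 u(x)^2 dx = ∫_0^3 (x^6 - 4*x^3 + 4) dx. Term by term:
    ∫_0^3 x^6 dx = 2187/7;  ∫_0^3 -4*x^3 dx = -81;  ∫_0^3 4 dx = 12.
  Sum: 2187/7 − 81 + 12 = 1704/7.
  ∫_0^3 u'(x)^2 dx = ∫_0^3 (9*x^4) dx. Term by term:
    ∫_0^3 9*x^4 dx = 2187/5.
Adding: ||u||_{H^1}^2 = 1704/7 + 2187/5 = 23829/35.


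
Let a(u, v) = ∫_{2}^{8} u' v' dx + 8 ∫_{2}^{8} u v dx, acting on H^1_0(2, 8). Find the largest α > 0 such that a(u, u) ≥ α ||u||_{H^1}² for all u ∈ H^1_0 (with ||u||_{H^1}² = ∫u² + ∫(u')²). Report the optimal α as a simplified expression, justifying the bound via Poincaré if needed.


α = 1

Coercivity of a(·,·) on H^1_0(2, 8) means a(u, u) ≥ α ||u||_{H^1}² for every u ∈ H^1_0.
The interval has length L = 6, and Poincaré/coercivity depend only on L. Here a(u, u) = ∫(u')² + (8)·∫u².
Here c = 8 ≥ 1, so a(u,u) = ∫(u')² + c∫u² ≥ ∫(u')² + ∫u² = ||u||_{H^1}², i.e. α = 1 works. No larger α is possible: a(u,u) ≥ α||u||_{H^1}² means (1−α)∫(u')² ≥ (α−c)∫u², and for the modes u_n = sin(nπ(x−x₀)/L) (x₀ the left endpoint) one has ∫u_n²/∫(u_n')² = (L/(nπ))² → 0, so a(u_n,u_n)/||u_n||_{H^1}² → 1. Hence the optimal constant is α = 1.
Therefore α = 1.


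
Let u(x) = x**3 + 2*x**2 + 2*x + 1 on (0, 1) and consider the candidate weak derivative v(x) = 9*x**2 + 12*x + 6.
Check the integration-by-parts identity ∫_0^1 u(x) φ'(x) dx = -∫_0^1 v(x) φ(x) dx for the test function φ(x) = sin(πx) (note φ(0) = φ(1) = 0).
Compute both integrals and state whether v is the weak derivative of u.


LHS = -11/π + 12/π^3, RHS = -33/π + 36/π^3. No, v is not the weak derivative of u.

u(x) = x**3 + 2*x**2 + 2*x + 1, classical derivative u'(x) = 3*x**2 + 4*x + 2.
φ(x) = sin(πx), so φ'(x) = π*cos(π*x).
Note φ(0) = φ(1) = 0, so the boundary term u·φ vanishes.
LHS = ∫_0^1 u(x) φ'(x) dx = ∫_0^1 (π*x^3*cos(π*x) + 2*π*x^2*cos(π*x) + 2*π*x*cos(π*x) + π*cos(π*x)) dx. Term by term:
  ∫_0^1 π*cos(π*x) dx = 0;  ∫_0^1 π*x^3*cos(π*x) dx = -3/π + 12/π^3;  ∫_0^1 2*π*x*cos(π*x) dx = -4/π;
  ∫_0^1 2*π*x^2*cos(π*x) dx = -4/π.
Sum: 0 + -3/π + 12/π^3 − 4/π − 4/π = -11/π + 12/π^3.
So LHS = -11/π + 12/π^3.
∫_0^1 v(x) φ(x) dx = ∫_0^1 (9*x^2*sin(π*x) + 12*x*sin(π*x) + 6*sin(π*x)) dx. Term by term:
  ∫_0^1 6*sin(π*x) dx = 12/π;  ∫_0^1 9*x^2*sin(π*x) dx = -36/π^3 + 9/π;  ∫_0^1 12*x*sin(π*x) dx = 12/π.
Sum: 12/π + -36/π^3 + 9/π + 12/π = -36/π^3 + 33/π.
So RHS = -∫_0^1 v(x) φ(x) dx = -33/π + 36/π^3.
LHS − RHS = -24/π^3 + 22/π ≠ 0, so the identity fails.
(For a valid weak derivative the identity must hold for EVERY test function, in particular this one. The failure shows v is NOT the weak derivative of u.)
Correct weak derivative would be u'(x) = 3*x**2 + 4*x + 2.


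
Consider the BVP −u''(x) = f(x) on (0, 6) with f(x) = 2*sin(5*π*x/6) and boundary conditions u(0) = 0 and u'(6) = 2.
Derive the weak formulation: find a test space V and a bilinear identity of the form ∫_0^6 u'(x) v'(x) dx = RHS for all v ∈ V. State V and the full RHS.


V = {v ∈ H^1(0, 6) : v(0) = 0} (test functions vanish at x = 0 where u is specified); weak form: ∫_0^6 u'v' dx = ∫_0^6 (2*sin(5*π*x/6)) v dx + 2·v(6) for all v ∈ V.

Multiply both sides by a test function v and integrate from 0 to 6:
  ∫_0^6 −u''(x) v(x) dx = ∫_0^6 f(x) v(x) dx.
Integrate the LHS by parts once:
  ∫_0^6 −u'' v dx = −[u'(x) v(x)]_0^6 + ∫_0^6 u'(x) v'(x) dx.
Thus ∫_0^6 u'(x) v'(x) dx = ∫_0^6 f(x) v(x) dx + [u'(x) v(x)]_0^6.
Choose V so that boundary terms are either known or forced to vanish.
Mixed BC: u(0) = 0 (Dirichlet) and u'(6) = 2 (Neumann). Define V = {v ∈ H^1(0, 6) : v(0) = 0}. Then [u' v]_0^6 = u'(6)·v(6) − u'(0)·0 = 2·v(6).
Weak formulation: find u (satisfying any essential BC) such that ∫_0^6 u'(x) v'(x) dx = ∫_0^6 f v dx + 2·v(6) for all v ∈ V (Dirichlet at 0 absorbed into V; Neumann datum at x = 6 contributes the boundary term).
Substituting f(x) = 2*sin(5*π*x/6), the right-hand side is ∫_0^6 (2*sin(5*π*x/6)) v dx + 2·v(6).


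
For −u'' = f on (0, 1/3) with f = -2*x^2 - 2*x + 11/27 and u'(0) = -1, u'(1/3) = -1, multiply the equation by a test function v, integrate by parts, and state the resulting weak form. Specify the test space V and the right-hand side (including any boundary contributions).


V = H^1(0, 1/3) (v unrestricted at boundary; u is determined up to an additive constant); weak form: ∫_0^1/3 u'v' dx = ∫_0^1/3 (-2*x^2 - 2*x + 11/27) v dx − v(1/3) + v(0) for all v ∈ V.

Multiply both sides by a test function v and integrate from 0 to 1/3:
  ∫_0^1/3 −u''(x) v(x) dx = ∫_0^1/3 f(x) v(x) dx.
Integrate the LHS by parts once:
  ∫_0^1/3 −u'' v dx = −[u'(x) v(x)]_0^1/3 + ∫_0^1/3 u'(x) v'(x) dx.
Thus ∫_0^1/3 u'(x) v'(x) dx = ∫_0^1/3 f(x) v(x) dx + [u'(x) v(x)]_0^1/3.
Choose V so that boundary terms are either known or forced to vanish.
u has inhomogeneous Neumann u'(0) = -1, u'(1/3) = -1. [u' v]_0^1/3 = (-1)·v(1/3) − (-1)·v(0) = − v(1/3) + v(0). Take V = H^1(0, 1/3); boundary term becomes part of RHS.
Weak formulation: find u (satisfying any essential BC) such that ∫_0^1/3 u'(x) v'(x) dx = ∫_0^1/3 f v dx − v(1/3) + v(0) for all v ∈ V (Neumann data are natural BCs: they enter the RHS as boundary terms).
Substituting f(x) = -2*x^2 - 2*x + 11/27, the right-hand side is ∫_0^1/3 (-2*x^2 - 2*x + 11/27) v dx − v(1/3) + v(0).
Compatibility check (pure Neumann): taking v ≡ 1 ∈ V gives 0 = ∫_0^1/3 f dx + (-1) − (-1), i.e. ∫_0^1/3 f dx must equal u'(0) − u'(1/3) = 0. Indeed ∫_0^1/3 (-2*x^2 - 2*x + 11/27) dx = 0, so the data are compatible. The solution is then unique only up to an additive constant (fix it e.g. by requiring ∫_0^1/3 u dx = 0).


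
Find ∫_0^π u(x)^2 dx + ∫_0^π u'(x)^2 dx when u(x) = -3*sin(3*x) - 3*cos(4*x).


||u||_{H^1(0,π)}^2 = -1836/7 + 243*π/2

u'(x) = 12*sin(4*x) - 9*cos(3*x).
Expand u² and (u')² and integrate term by term on (0, π), using: for integers n ≥ 1, ∫_0^π sin²(nx) dx = ∫_0^π cos²(nx) dx = π/2; for n ≠ n', ∫_0^π sin(nx)sin(n'x) dx = ∫_0^π cos(nx)cos(n'x) dx = 0; and by product-to-sum, ∫_0^π sin(nx)cos(n'x) dx = ½∫_0^π [sin((n+n')x) + sin((n−n')x)] dx, which is 0 when n+n' is even and 2n/(n²−n'²) when n+n' is odd (it need not vanish on (0, π)).
  u² squared terms: (-3)²·∫cos(4x)² dx = 9·π/2 = 9*π/2;  (-3)²·∫sin(3x)² dx = 9·π/2 = 9*π/2.
  u² cross terms: 2·(-3)·(-3)·∫cos(4x)·sin(3x) dx = 18·(-6/7) = -108/7.
  So ∫_0^π u² dx = 9*π/2 + 9*π/2 − 108/7 = -108/7 + 9*π.
  (u')² squared terms: (-9)²·∫cos(3x)² dx = 81·π/2 = 81*π/2;  (12)²·∫sin(4x)² dx = 144·π/2 = 72*π.
  (u')² cross terms: 2·(-9)·(12)·∫cos(3x)·sin(4x) dx = -216·(8/7) = -1728/7.
  So ∫_0^π (u')² dx = 81*π/2 + 72*π − 1728/7 = -1728/7 + 225*π/2.
||u||_{H^1}^2 = (-108/7 + 9*π) + (-1728/7 + 225*π/2) = -1836/7 + 243*π/2.


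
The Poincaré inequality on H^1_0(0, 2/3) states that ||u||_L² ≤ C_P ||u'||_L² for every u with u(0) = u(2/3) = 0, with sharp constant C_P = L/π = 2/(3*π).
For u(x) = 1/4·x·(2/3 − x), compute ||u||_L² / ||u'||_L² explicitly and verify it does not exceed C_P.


||u||_L² / ||u'||_L² = sqrt(10)/15 < C_P = 2/(3*π).

u(x) = 1/4·x·(2/3 − x), so u'(x) = 1/6 - x/2.
u(x) = 1/4·x·(2/3 − x) vanishes at x = 0 and x = 2/3, so u ∈ H^1_0(0, 2/3). Differentiate via the product rule and integrate the resulting polynomials term by term.
  ∫_0^2/3 u² dx = ∫_0^2/3 (x^4/16 - x^3/12 + x^2/36) dx. Term by term:
    ∫_0^2/3 x^4/16 dx = 2/1215;  ∫_0^2/3 -x^3/12 dx = -1/243;  ∫_0^2/3 x^2/36 dx = 2/729.
  Sum: 2/1215 − 1/243 + 2/729 = 1/3645.
  ∫_0^2/3 (u')² dx = ∫_0^2/3 (x^2/4 - x/6 + 1/36) dx. Term by term:
    ∫_0^2/3 x^2/4 dx = 2/81;  ∫_0^2/3 -x/6 dx = -1/27;  ∫_0^2/3 1/36 dx = 1/54.
  Sum: 2/81 − 1/27 + 1/54 = 1/162.
∫_0^2/3 u² dx = 1/3645, so ||u||_L² = sqrt(5)/135.
∫_0^2/3 (u')² dx = 1/162, so ||u'||_L² = sqrt(2)/18.
Ratio ||u||_L² / ||u'||_L² = sqrt(10)/15.
Sharp Poincaré constant on H^1_0(0, 2/3) is C_P = L/π = 2/(3*π), achieved by sin(3*π/2·x).
A polynomial bump cannot attain the sharp Poincaré constant (only the first sine eigenfunction does), so the ratio is strictly less than C_P, consistent with ||u||_L² ≤ C_P ||u'||_L².


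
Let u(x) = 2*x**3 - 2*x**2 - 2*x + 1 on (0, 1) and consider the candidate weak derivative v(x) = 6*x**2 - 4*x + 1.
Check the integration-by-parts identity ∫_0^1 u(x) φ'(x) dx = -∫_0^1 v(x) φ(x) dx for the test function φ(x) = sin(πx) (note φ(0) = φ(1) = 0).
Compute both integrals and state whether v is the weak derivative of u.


LHS = 2/π + 24/π^3, RHS = -4/π + 24/π^3. No, v is not the weak derivative of u.

u(x) = 2*x**3 - 2*x**2 - 2*x + 1, classical derivative u'(x) = 6*x**2 - 4*x - 2.
φ(x) = sin(πx), so φ'(x) = π*cos(π*x).
Note φ(0) = φ(1) = 0, so the boundary term u·φ vanishes.
LHS = ∫_0^1 u(x) φ'(x) dx = ∫_0^1 (2*π*x^3*cos(π*x) - 2*π*x^2*cos(π*x) - 2*π*x*cos(π*x) + π*cos(π*x)) dx. Term by term:
  ∫_0^1 π*cos(π*x) dx = 0;  ∫_0^1 -2*π*x*cos(π*x) dx = 4/π;  ∫_0^1 -2*π*x^2*cos(π*x) dx = 4/π;
  ∫_0^1 2*π*x^3*cos(π*x) dx = -6/π + 24/π^3.
Sum: 0 + 4/π + 4/π + -6/π + 24/π^3 = 2/π + 24/π^3.
So LHS = 2/π + 24/π^3.
∫_0^1 v(x) φ(x) dx = ∫_0^1 (6*x^2*sin(π*x) - 4*x*sin(π*x) + sin(π*x)) dx. Term by term:
  ∫_0^1 -4*x*sin(π*x) dx = -4/π;  ∫_0^1 6*x^2*sin(π*x) dx = -24/π^3 + 6/π;  ∫_0^1 sin(π*x) dx = 2/π.
Sum: -4/π + -24/π^3 + 6/π + 2/π = -24/π^3 + 4/π.
So RHS = -∫_0^1 v(x) φ(x) dx = -4/π + 24/π^3.
LHS − RHS = 6/π ≠ 0, so the identity fails.
(For a valid weak derivative the identity must hold for EVERY test function, in particular this one. The failure shows v is NOT the weak derivative of u.)
Correct weak derivative would be u'(x) = 6*x**2 - 4*x - 2.
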